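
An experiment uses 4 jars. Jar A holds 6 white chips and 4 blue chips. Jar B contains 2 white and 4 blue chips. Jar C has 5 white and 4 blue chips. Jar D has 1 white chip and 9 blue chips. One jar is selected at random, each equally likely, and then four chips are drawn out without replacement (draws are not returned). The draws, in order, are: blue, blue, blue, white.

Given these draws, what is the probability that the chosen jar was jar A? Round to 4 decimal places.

Compute the likelihood of the observed sequence for each case: P(data | jar A) = (4/10)(3/9)(2/8)(6/7) = 1/35; P(data | jar B) = (4/6)(3/5)(2/4)(2/3) = 2/15; P(data | jar C) = (4/9)(3/8)(2/7)(5/6) = 5/126; P(data | jar D) = (9/10)(8/9)(7/8)(1/7) = 1/10.
Weighting by the prior gives 1/4 · 1/35 = 1/140, 1/4 · 2/15 = 1/30, 1/4 · 5/126 = 5/504, 1/4 · 1/10 = 1/40; with total 19/252.
So P(jar A | data) = (1/140) / (19/252) = 9/95.

0.0947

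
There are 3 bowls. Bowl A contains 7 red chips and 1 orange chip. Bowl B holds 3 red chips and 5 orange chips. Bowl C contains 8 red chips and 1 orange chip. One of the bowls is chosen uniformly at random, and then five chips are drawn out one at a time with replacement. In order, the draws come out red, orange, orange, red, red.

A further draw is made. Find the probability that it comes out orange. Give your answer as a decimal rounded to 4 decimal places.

Compute the likelihood of the observed sequence for each case: P(data | bowl A) = (7/8)(1/8)(1/8)(7/8)(7/8) = 0.010468; P(data | bowl B) = (3/8)(5/8)(5/8)(3/8)(3/8) = 0.020599; P(data | bowl C) = (8/9)(1/9)(1/9)(8/9)(8/9) = 0.0086708.
The prior-weighted likelihoods are 1/3 · 0.010468 = 0.0034892, 1/3 · 0.020599 = 0.0068665, 1/3 · 0.0086708 = 0.0028903; with total 0.013246.
The posterior is then P(bowl A | data) = 0.26342, P(bowl B | data) = 0.51838, P(bowl C | data) = 0.2182.
Averaging over the posterior, P(orange next | data) = (1/8)(0.26342) + (5/8)(0.51838) + (1/9)(0.2182) = 0.38116.

0.3812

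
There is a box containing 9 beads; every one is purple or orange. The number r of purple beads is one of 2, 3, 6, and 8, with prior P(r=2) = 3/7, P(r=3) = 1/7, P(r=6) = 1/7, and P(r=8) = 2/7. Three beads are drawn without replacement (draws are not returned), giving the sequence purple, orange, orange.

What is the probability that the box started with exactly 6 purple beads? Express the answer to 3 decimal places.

Under each hypothesis, the probability of the observed sequence is: P(data | r = 2) = (2/9)(7/8)(6/7) = 1/6; P(data | r = 3) = (3/9)(6/8)(5/7) = 5/28; P(data | r = 6) = (6/9)(3/8)(2/7) = 1/14; P(data | r = 8) = (8/9)(1/8)(0/7) = 0.
Weighting by the prior gives 3/7 · 1/6 = 1/14, 1/7 · 5/28 = 5/196, 1/7 · 1/14 = 1/98, 2/7 · 0 = 0; with total 3/28.
By Bayes' rule, P(r = 6 | data) = (1/98) / (3/28) = 2/21.

0.095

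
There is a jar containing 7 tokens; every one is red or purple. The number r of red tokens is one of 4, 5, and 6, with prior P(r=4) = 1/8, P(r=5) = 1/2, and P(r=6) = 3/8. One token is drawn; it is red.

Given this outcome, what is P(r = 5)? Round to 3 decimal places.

0.476

Compute the likelihood of this draw for each case: P(data | r = 4) = (4/7) = 4/7; P(data | r = 5) = (5/7) = 5/7; P(data | r = 6) = (6/7) = 6/7.
Weighting by the prior gives 1/8 · 4/7 = 1/14, 1/2 · 5/7 = 5/14, 3/8 · 6/7 = 9/28; with total 3/4.
Hence P(r = 5 | data) = (5/14) / (3/4) = 10/21.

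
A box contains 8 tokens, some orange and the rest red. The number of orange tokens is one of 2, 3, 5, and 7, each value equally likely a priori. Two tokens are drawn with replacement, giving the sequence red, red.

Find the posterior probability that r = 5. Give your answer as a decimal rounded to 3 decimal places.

For each hypothesis, P(data | H) works out to: P(data | r = 2) = (6/8)(6/8) = 9/16; P(data | r = 3) = (5/8)(5/8) = 25/64; P(data | r = 5) = (3/8)(3/8) = 9/64; P(data | r = 7) = (1/8)(1/8) = 1/64.
Multiplying each by its prior: 1/4 · 9/16 = 9/64, 1/4 · 25/64 = 25/256, 1/4 · 9/64 = 9/256, 1/4 · 1/64 = 1/256; these sum to 71/256.
Therefore the posterior P(r = 5 | data) = (9/256) / (71/256) = 9/71.

0.127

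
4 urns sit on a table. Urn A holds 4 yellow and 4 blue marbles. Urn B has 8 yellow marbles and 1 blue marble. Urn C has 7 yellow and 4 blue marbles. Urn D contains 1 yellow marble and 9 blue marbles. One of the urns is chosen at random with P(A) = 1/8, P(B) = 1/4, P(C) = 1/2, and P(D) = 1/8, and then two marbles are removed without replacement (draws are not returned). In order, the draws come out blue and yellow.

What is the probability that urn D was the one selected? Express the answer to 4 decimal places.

For each hypothesis, P(data | H) works out to: P(data | urn A) = (4/8)(4/7) = 0.28571; P(data | urn B) = (1/9)(8/8) = 0.11111; P(data | urn C) = (4/11)(7/10) = 0.25455; P(data | urn D) = (9/10)(1/9) = 0.1.
Weighting by the prior gives 1/8 · 0.28571 = 0.035714, 1/4 · 0.11111 = 0.027778, 1/2 · 0.25455 = 0.12727, 1/8 · 0.1 = 0.0125; with total 0.20326.
By Bayes' rule, P(urn D | data) = (0.0125) / (0.20326) = 0.061496.

0.0615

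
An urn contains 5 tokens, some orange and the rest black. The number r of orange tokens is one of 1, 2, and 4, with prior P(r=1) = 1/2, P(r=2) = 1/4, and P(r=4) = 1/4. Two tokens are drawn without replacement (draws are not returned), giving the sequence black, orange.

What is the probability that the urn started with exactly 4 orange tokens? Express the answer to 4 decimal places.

Under each hypothesis, the probability of the observed sequence is: P(data | r = 1) = (4/5)(1/4) = 1/5; P(data | r = 2) = (3/5)(2/4) = 3/10; P(data | r = 4) = (1/5)(4/4) = 1/5.
Weighting by the prior gives 1/2 · 1/5 = 1/10, 1/4 · 3/10 = 3/40, 1/4 · 1/5 = 1/20; summing to 9/40.
Therefore the posterior P(r = 4 | data) = (1/20) / (9/40) = 2/9.

0.2222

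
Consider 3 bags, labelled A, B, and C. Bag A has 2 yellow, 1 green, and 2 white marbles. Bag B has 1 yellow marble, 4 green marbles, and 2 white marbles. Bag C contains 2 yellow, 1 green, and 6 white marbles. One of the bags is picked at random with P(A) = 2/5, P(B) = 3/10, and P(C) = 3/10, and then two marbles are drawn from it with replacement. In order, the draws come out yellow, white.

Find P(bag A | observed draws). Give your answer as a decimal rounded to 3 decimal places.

Compute the likelihood of the observed sequence for each case: P(data | bag A) = (2/5)(2/5) = 0.16; P(data | bag B) = (1/7)(2/7) = 0.040816; P(data | bag C) = (2/9)(6/9) = 0.14815.
Multiplying each by its prior: 2/5 · 0.16 = 0.064, 3/10 · 0.040816 = 0.012245, 3/10 · 0.14815 = 0.044444; these sum to 0.12069.
Hence P(bag A | data) = (0.064) / (0.12069) = 0.53029.

0.530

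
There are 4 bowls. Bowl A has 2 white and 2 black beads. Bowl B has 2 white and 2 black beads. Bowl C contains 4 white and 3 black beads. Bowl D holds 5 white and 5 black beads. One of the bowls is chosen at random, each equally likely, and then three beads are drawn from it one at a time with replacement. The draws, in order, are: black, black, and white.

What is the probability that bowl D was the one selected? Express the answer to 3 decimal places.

0.260

For each hypothesis, P(data | H) works out to: P(data | bowl A) = (2/4)(2/4)(2/4) = 0.125; P(data | bowl B) = (2/4)(2/4)(2/4) = 0.125; P(data | bowl C) = (3/7)(3/7)(4/7) = 0.10496; P(data | bowl D) = (5/10)(5/10)(5/10) = 0.125.
The prior-weighted likelihoods are 1/4 · 0.125 = 0.03125, 1/4 · 0.125 = 0.03125, 1/4 · 0.10496 = 0.026239, 1/4 · 0.125 = 0.03125; with total 0.11999.
So P(bowl D | data) = (0.03125) / (0.11999) = 0.26044.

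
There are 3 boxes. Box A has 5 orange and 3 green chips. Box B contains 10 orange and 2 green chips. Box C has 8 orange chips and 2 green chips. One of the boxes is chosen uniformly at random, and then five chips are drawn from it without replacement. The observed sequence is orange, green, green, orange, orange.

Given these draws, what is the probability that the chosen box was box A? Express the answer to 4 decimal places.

0.5891

Compute the likelihood of the observed sequence for each case: P(data | box A) = (5/8)(3/7)(2/6)(4/5)(3/4) = 0.053571; P(data | box B) = (10/12)(2/11)(1/10)(9/9)(8/8) = 0.015152; P(data | box C) = (8/10)(2/9)(1/8)(7/7)(6/6) = 0.022222.
Weighting by the prior gives 1/3 · 0.053571 = 0.017857, 1/3 · 0.015152 = 0.0050505, 1/3 · 0.022222 = 0.0074074; summing to 0.030315.
So P(box A | data) = (0.017857) / (0.030315) = 0.58905.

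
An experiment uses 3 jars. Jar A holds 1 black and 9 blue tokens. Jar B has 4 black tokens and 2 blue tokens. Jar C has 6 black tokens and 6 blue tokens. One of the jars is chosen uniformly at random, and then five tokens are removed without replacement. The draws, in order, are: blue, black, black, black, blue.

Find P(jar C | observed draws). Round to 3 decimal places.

The likelihood of the observed sequence under each hypothesis: P(data | jar A) = (9/10)(1/9)(0/8) = 0; P(data | jar B) = (2/6)(4/5)(3/4)(2/3)(1/2) = 1/15; P(data | jar C) = (6/12)(6/11)(5/10)(4/9)(5/8) = 5/132.
Multiplying each by its prior: 1/3 · 0 = 0, 1/3 · 1/15 = 1/45, 1/3 · 5/132 = 5/396; these sum to 23/660.
So P(jar C | data) = (5/396) / (23/660) = 25/69.

0.362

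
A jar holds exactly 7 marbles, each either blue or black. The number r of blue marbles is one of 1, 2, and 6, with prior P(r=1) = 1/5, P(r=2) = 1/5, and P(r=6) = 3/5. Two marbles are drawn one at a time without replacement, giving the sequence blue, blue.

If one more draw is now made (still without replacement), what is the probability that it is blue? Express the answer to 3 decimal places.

Under each hypothesis, the probability of the observed sequence is: P(data | r = 1) = (1/7)(0/6) = 0; P(data | r = 2) = (2/7)(1/6) = 1/21; P(data | r = 6) = (6/7)(5/6) = 5/7.
The prior-weighted likelihoods are 1/5 · 0 = 0, 1/5 · 1/21 = 1/105, 3/5 · 5/7 = 3/7; summing to 46/105.
Normalising, the posterior is P(r = 1 | data) = 0, P(r = 2 | data) = 1/46, P(r = 6 | data) = 45/46.
The predictive probability is P(blue next | data) = (0)(1/46) + (4/5)(45/46) = 18/23.

0.783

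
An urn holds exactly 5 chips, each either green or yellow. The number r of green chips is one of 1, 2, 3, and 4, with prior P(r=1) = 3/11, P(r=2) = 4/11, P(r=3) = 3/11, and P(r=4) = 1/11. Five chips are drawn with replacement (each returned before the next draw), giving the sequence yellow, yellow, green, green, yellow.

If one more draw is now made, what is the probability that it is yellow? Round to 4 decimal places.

0.5869

For each hypothesis, P(data | H) works out to: P(data | r = 1) = (4/5)(4/5)(1/5)(1/5)(4/5) = 0.02048; P(data | r = 2) = (3/5)(3/5)(2/5)(2/5)(3/5) = 0.03456; P(data | r = 3) = (2/5)(2/5)(3/5)(3/5)(2/5) = 0.02304; P(data | r = 4) = (1/5)(1/5)(4/5)(4/5)(1/5) = 0.00512.
Weighting by the prior gives 3/11 · 0.02048 = 0.0055855, 4/11 · 0.03456 = 0.012567, 3/11 · 0.02304 = 0.0062836, 1/11 · 0.00512 = 0.00046545; these sum to 0.024902.
Dividing through by the total gives posterior P(r = 1 | data) = 0.2243, P(r = 2 | data) = 0.50467, P(r = 3 | data) = 0.25234, P(r = 4 | data) = 0.018692.
So P(yellow next | data) = Σ P(yellow next | H) P(H | data) = (4/5)(0.2243) + (3/5)(0.50467) + (2/5)(0.25234) + (1/5)(0.018692) = 0.58692.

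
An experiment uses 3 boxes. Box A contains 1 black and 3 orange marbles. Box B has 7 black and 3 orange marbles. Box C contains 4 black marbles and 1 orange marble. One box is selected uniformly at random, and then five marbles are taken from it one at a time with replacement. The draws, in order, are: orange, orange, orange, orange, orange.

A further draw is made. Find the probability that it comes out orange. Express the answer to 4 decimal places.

For each hypothesis, P(data | H) works out to: P(data | box A) = (3/4)(3/4)(3/4)(3/4)(3/4) = 0.2373; P(data | box B) = (3/10)(3/10)(3/10)(3/10)(3/10) = 0.00243; P(data | box C) = (1/5)(1/5)(1/5)(1/5)(1/5) = 0.00032.
The prior-weighted likelihoods are 1/3 · 0.2373 = 0.079102, 1/3 · 0.00243 = 0.00081, 1/3 · 0.00032 = 0.00010667; these sum to 0.080018.
The posterior is then P(box A | data) = 0.98854, P(box B | data) = 0.010123, P(box C | data) = 0.001333.
The predictive probability is P(orange next | data) = (3/4)(0.98854) + (3/10)(0.010123) + (1/5)(0.001333) = 0.74471.

0.7447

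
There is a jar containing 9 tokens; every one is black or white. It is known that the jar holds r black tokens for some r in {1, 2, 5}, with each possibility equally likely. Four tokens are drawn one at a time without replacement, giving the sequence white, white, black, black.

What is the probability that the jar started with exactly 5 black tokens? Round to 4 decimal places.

0.7407

Compute the likelihood of the observed sequence for each case: P(data | r = 1) = (8/9)(7/8)(1/7)(0/6) = 0; P(data | r = 2) = (7/9)(6/8)(2/7)(1/6) = 1/36; P(data | r = 5) = (4/9)(3/8)(5/7)(4/6) = 5/63.
Weighting by the prior gives 1/3 · 0 = 0, 1/3 · 1/36 = 1/108, 1/3 · 5/63 = 5/189; summing to 1/28.
Therefore the posterior P(r = 5 | data) = (5/189) / (1/28) = 20/27.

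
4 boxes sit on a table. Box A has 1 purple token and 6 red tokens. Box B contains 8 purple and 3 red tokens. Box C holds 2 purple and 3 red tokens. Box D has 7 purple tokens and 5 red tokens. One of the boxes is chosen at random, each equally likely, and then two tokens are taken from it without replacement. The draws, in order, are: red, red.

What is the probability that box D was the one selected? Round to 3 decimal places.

Compute the likelihood of the observed sequence for each case: P(data | box A) = (6/7)(5/6) = 0.71429; P(data | box B) = (3/11)(2/10) = 0.054545; P(data | box C) = (3/5)(2/4) = 0.3; P(data | box D) = (5/12)(4/11) = 0.15152.
The prior-weighted likelihoods are 1/4 · 0.71429 = 0.17857, 1/4 · 0.054545 = 0.013636, 1/4 · 0.3 = 0.075, 1/4 · 0.15152 = 0.037879; these sum to 0.30509.
Hence P(box D | data) = (0.037879) / (0.30509) = 0.12416.

0.124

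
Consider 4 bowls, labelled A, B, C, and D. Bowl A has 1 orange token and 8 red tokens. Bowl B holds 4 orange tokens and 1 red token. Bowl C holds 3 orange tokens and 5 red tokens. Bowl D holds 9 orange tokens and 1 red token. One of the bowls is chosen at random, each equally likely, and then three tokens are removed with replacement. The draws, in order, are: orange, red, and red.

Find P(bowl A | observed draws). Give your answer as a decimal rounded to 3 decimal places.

Under each hypothesis, the probability of the observed sequence is: P(data | bowl A) = (1/9)(8/9)(8/9) = 0.087791; P(data | bowl B) = (4/5)(1/5)(1/5) = 0.032; P(data | bowl C) = (3/8)(5/8)(5/8) = 0.14648; P(data | bowl D) = (9/10)(1/10)(1/10) = 0.009.
The prior-weighted likelihoods are 1/4 · 0.087791 = 0.021948, 1/4 · 0.032 = 0.008, 1/4 · 0.14648 = 0.036621, 1/4 · 0.009 = 0.00225; with total 0.068819.
Hence P(bowl A | data) = (0.021948) / (0.068819) = 0.31892.

0.319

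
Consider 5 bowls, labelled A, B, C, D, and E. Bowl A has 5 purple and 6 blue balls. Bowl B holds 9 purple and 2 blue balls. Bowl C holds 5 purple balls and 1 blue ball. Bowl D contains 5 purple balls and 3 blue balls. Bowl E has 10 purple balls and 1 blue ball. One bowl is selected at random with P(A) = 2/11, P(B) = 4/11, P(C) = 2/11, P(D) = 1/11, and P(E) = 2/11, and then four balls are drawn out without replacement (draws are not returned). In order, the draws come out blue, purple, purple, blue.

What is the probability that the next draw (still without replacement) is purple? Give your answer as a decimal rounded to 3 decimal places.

0.647

Compute the likelihood of the observed sequence for each case: P(data | bowl A) = (6/11)(5/10)(4/9)(5/8) = 0.075758; P(data | bowl B) = (2/11)(9/10)(8/9)(1/8) = 0.018182; P(data | bowl C) = (1/6)(5/5)(4/4)(0/3) = 0; P(data | bowl D) = (3/8)(5/7)(4/6)(2/5) = 0.071429; P(data | bowl E) = (1/11)(10/10)(9/9)(0/8) = 0.
The prior-weighted likelihoods are 2/11 · 0.075758 = 0.013774, 4/11 · 0.018182 = 0.0066116, 2/11 · 0 = 0, 1/11 · 0.071429 = 0.0064935, 2/11 · 0 = 0; these sum to 0.026879.
Dividing through by the total gives posterior P(bowl A | data) = 0.51245, P(bowl B | data) = 0.24597, P(bowl C | data) = 0, P(bowl D | data) = 0.24158, P(bowl E | data) = 0.
Averaging over the posterior, P(purple next | data) = (3/7)(0.51245) + (1)(0.24597) + (3/4)(0.24158) = 0.64678.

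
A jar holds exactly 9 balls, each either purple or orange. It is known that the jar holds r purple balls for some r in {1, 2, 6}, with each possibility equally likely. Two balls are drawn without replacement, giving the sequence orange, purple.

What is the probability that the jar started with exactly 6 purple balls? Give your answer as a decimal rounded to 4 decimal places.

0.4500

The likelihood of the observed sequence under each hypothesis: P(data | r = 1) = (8/9)(1/8) = 1/9; P(data | r = 2) = (7/9)(2/8) = 7/36; P(data | r = 6) = (3/9)(6/8) = 1/4.
Weighting by the prior gives 1/3 · 1/9 = 1/27, 1/3 · 7/36 = 7/108, 1/3 · 1/4 = 1/12; with total 5/27.
Therefore the posterior P(r = 6 | data) = (1/12) / (5/27) = 9/20.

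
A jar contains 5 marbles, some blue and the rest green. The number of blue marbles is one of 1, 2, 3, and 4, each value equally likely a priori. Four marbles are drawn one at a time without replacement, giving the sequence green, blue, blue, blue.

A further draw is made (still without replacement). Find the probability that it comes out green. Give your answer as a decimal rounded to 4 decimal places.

Under each hypothesis, the probability of the observed sequence is: P(data | r = 1) = (4/5)(1/4)(0/3) = 0; P(data | r = 2) = (3/5)(2/4)(1/3)(0/2) = 0; P(data | r = 3) = (2/5)(3/4)(2/3)(1/2) = 1/10; P(data | r = 4) = (1/5)(4/4)(3/3)(2/2) = 1/5.
Weighting by the prior gives 1/4 · 0 = 0, 1/4 · 0 = 0, 1/4 · 1/10 = 1/40, 1/4 · 1/5 = 1/20; summing to 3/40.
Dividing through by the total gives posterior P(r = 1 | data) = 0, P(r = 2 | data) = 0, P(r = 3 | data) = 1/3, P(r = 4 | data) = 2/3.
The predictive probability is P(green next | data) = (1)(1/3) + (0)(2/3) = 1/3.

0.3333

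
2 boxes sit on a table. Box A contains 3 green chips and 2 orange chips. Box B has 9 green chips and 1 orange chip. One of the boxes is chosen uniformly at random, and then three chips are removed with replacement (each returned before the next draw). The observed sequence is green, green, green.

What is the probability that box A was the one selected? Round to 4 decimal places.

For each hypothesis, P(data | H) works out to: P(data | box A) = (3/5)(3/5)(3/5) = 0.216; P(data | box B) = (9/10)(9/10)(9/10) = 0.729.
Weighting by the prior gives 1/2 · 0.216 = 0.108, 1/2 · 0.729 = 0.3645; with total 0.4725.
So P(box A | data) = (0.108) / (0.4725) = 0.22857.

0.2286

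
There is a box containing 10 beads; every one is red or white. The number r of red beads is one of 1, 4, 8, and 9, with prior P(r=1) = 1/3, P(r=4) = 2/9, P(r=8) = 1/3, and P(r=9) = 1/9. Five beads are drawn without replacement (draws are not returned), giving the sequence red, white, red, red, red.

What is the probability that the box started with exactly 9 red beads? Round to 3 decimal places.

0.226

For each hypothesis, P(data | H) works out to: P(data | r = 1) = (1/10)(9/9)(0/8) = 0; P(data | r = 4) = (4/10)(6/9)(3/8)(2/7)(1/6) = 1/210; P(data | r = 8) = (8/10)(2/9)(7/8)(6/7)(5/6) = 1/9; P(data | r = 9) = (9/10)(1/9)(8/8)(7/7)(6/6) = 1/10.
The prior-weighted likelihoods are 1/3 · 0 = 0, 2/9 · 1/210 = 1/945, 1/3 · 1/9 = 1/27, 1/9 · 1/10 = 1/90; these sum to 31/630.
So P(r = 9 | data) = (1/90) / (31/630) = 7/31.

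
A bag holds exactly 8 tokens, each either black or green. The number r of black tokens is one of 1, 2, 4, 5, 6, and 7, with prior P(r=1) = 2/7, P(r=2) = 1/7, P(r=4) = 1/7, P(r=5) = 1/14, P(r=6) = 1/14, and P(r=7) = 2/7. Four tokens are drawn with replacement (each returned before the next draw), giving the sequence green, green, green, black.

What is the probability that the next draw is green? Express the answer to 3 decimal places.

Compute the likelihood of the observed sequence for each case: P(data | r = 1) = (7/8)(7/8)(7/8)(1/8) = 0.08374; P(data | r = 2) = (6/8)(6/8)(6/8)(2/8) = 0.10547; P(data | r = 4) = (4/8)(4/8)(4/8)(4/8) = 0.0625; P(data | r = 5) = (3/8)(3/8)(3/8)(5/8) = 0.032959; P(data | r = 6) = (2/8)(2/8)(2/8)(6/8) = 0.011719; P(data | r = 7) = (1/8)(1/8)(1/8)(7/8) = 0.001709.
Multiplying each by its prior: 2/7 · 0.08374 = 0.023926, 1/7 · 0.10547 = 0.015067, 1/7 · 0.0625 = 0.0089286, 1/14 · 0.032959 = 0.0023542, 1/14 · 0.011719 = 0.00083705, 2/7 · 0.001709 = 0.00048828; summing to 0.051601.
The posterior is then P(r = 1 | data) = 0.46367, P(r = 2 | data) = 0.29199, P(r = 4 | data) = 0.17303, P(r = 5 | data) = 0.045624, P(r = 6 | data) = 0.016222, P(r = 7 | data) = 0.0094627.
Averaging over the posterior, P(green next | data) = (7/8)(0.46367) + (3/4)(0.29199) + (1/2)(0.17303) + (3/8)(0.045624) + (1/4)(0.016222) + (1/8)(0.0094627) = 0.73357.

0.734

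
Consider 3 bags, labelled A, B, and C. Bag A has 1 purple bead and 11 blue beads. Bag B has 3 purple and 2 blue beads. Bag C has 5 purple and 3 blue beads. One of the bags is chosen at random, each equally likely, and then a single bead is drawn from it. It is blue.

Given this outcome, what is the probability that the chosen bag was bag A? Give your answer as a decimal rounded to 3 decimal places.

The likelihood of this draw under each hypothesis: P(data | bag A) = (11/12) = 11/12; P(data | bag B) = (2/5) = 2/5; P(data | bag C) = (3/8) = 3/8.
The prior-weighted likelihoods are 1/3 · 11/12 = 11/36, 1/3 · 2/5 = 2/15, 1/3 · 3/8 = 1/8; with total 203/360.
By Bayes' rule, P(bag A | data) = (11/36) / (203/360) = 110/203.

0.542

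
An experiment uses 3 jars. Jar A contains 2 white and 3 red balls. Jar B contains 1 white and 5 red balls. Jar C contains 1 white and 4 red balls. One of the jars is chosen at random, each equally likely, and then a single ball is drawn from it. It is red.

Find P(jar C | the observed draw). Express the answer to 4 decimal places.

0.3582

Compute the likelihood of this draw for each case: P(data | jar A) = (3/5) = 3/5; P(data | jar B) = (5/6) = 5/6; P(data | jar C) = (4/5) = 4/5.
Weighting by the prior gives 1/3 · 3/5 = 1/5, 1/3 · 5/6 = 5/18, 1/3 · 4/5 = 4/15; with total 67/90.
By Bayes' rule, P(jar C | data) = (4/15) / (67/90) = 24/67.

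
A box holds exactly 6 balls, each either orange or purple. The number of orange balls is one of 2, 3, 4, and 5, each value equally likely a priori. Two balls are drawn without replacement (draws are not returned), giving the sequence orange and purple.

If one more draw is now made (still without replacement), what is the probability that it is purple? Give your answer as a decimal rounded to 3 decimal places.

The likelihood of the observed sequence under each hypothesis: P(data | r = 2) = (2/6)(4/5) = 4/15; P(data | r = 3) = (3/6)(3/5) = 3/10; P(data | r = 4) = (4/6)(2/5) = 4/15; P(data | r = 5) = (5/6)(1/5) = 1/6.
The prior-weighted likelihoods are 1/4 · 4/15 = 1/15, 1/4 · 3/10 = 3/40, 1/4 · 4/15 = 1/15, 1/4 · 1/6 = 1/24; these sum to 1/4.
Dividing through by the total gives posterior P(r = 2 | data) = 4/15, P(r = 3 | data) = 3/10, P(r = 4 | data) = 4/15, P(r = 5 | data) = 1/6.
So P(purple next | data) = Σ P(purple next | H) P(H | data) = (3/4)(4/15) + (1/2)(3/10) + (1/4)(4/15) + (0)(1/6) = 5/12.

0.417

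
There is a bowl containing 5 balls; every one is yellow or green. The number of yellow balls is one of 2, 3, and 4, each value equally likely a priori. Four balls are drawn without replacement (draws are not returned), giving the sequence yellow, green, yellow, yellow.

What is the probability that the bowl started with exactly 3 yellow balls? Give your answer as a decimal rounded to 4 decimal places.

0.3333

Compute the likelihood of the observed sequence for each case: P(data | r = 2) = (2/5)(3/4)(1/3)(0/2) = 0; P(data | r = 3) = (3/5)(2/4)(2/3)(1/2) = 1/10; P(data | r = 4) = (4/5)(1/4)(3/3)(2/2) = 1/5.
Weighting by the prior gives 1/3 · 0 = 0, 1/3 · 1/10 = 1/30, 1/3 · 1/5 = 1/15; these sum to 1/10.
Hence P(r = 3 | data) = (1/30) / (1/10) = 1/3.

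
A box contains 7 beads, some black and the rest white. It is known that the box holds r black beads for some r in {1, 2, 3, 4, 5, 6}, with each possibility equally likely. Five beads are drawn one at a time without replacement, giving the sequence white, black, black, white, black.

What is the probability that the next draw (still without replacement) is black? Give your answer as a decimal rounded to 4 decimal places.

Under each hypothesis, the probability of the observed sequence is: P(data | r = 1) = (6/7)(1/6)(0/5) = 0; P(data | r = 2) = (5/7)(2/6)(1/5)(4/4)(0/3) = 0; P(data | r = 3) = (4/7)(3/6)(2/5)(3/4)(1/3) = 1/35; P(data | r = 4) = (3/7)(4/6)(3/5)(2/4)(2/3) = 2/35; P(data | r = 5) = (2/7)(5/6)(4/5)(1/4)(3/3) = 1/21; P(data | r = 6) = (1/7)(6/6)(5/5)(0/4) = 0.
Multiplying each by its prior: 1/6 · 0 = 0, 1/6 · 0 = 0, 1/6 · 1/35 = 1/210, 1/6 · 2/35 = 1/105, 1/6 · 1/21 = 1/126, 1/6 · 0 = 0; with total 1/45.
The posterior is then P(r = 1 | data) = 0, P(r = 2 | data) = 0, P(r = 3 | data) = 3/14, P(r = 4 | data) = 3/7, P(r = 5 | data) = 5/14, P(r = 6 | data) = 0.
The predictive probability is P(black next | data) = (0)(3/14) + (1/2)(3/7) + (1)(5/14) = 4/7.

0.5714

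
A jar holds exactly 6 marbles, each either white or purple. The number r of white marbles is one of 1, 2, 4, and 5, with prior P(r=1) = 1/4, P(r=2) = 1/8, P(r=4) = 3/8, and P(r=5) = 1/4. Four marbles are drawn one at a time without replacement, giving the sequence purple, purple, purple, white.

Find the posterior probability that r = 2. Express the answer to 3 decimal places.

For each hypothesis, P(data | H) works out to: P(data | r = 1) = (5/6)(4/5)(3/4)(1/3) = 1/6; P(data | r = 2) = (4/6)(3/5)(2/4)(2/3) = 2/15; P(data | r = 4) = (2/6)(1/5)(0/4) = 0; P(data | r = 5) = (1/6)(0/5) = 0.
Weighting by the prior gives 1/4 · 1/6 = 1/24, 1/8 · 2/15 = 1/60, 3/8 · 0 = 0, 1/4 · 0 = 0; with total 7/120.
By Bayes' rule, P(r = 2 | data) = (1/60) / (7/120) = 2/7.

0.286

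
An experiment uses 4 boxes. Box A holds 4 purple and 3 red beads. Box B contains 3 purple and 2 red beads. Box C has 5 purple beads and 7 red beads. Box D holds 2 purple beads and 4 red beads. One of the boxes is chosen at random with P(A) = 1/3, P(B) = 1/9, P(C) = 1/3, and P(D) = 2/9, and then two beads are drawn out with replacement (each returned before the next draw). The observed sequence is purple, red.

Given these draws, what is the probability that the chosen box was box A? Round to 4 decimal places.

0.3420

For each hypothesis, P(data | H) works out to: P(data | box A) = (4/7)(3/7) = 0.2449; P(data | box B) = (3/5)(2/5) = 0.24; P(data | box C) = (5/12)(7/12) = 0.24306; P(data | box D) = (2/6)(4/6) = 0.22222.
The prior-weighted likelihoods are 1/3 · 0.2449 = 0.081633, 1/9 · 0.24 = 0.026667, 1/3 · 0.24306 = 0.081019, 2/9 · 0.22222 = 0.049383; with total 0.2387.
By Bayes' rule, P(box A | data) = (0.081633) / (0.2387) = 0.34199.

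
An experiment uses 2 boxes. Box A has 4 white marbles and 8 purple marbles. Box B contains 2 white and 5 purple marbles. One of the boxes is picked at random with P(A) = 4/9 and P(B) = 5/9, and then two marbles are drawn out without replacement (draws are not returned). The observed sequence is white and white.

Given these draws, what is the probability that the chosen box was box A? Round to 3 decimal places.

0.604

The likelihood of the observed sequence under each hypothesis: P(data | box A) = (4/12)(3/11) = 0.090909; P(data | box B) = (2/7)(1/6) = 0.047619.
The prior-weighted likelihoods are 4/9 · 0.090909 = 0.040404, 5/9 · 0.047619 = 0.026455; with total 0.066859.
So P(box A | data) = (0.040404) / (0.066859) = 0.60432.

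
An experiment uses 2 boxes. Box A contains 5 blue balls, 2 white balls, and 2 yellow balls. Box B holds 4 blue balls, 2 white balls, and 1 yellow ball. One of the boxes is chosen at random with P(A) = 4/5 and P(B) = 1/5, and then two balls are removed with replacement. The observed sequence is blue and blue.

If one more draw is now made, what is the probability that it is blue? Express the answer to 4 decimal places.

0.5589

For each hypothesis, P(data | H) works out to: P(data | box A) = (5/9)(5/9) = 0.30864; P(data | box B) = (4/7)(4/7) = 0.32653.
Multiplying each by its prior: 4/5 · 0.30864 = 0.24691, 1/5 · 0.32653 = 0.065306; summing to 0.31222.
Normalising, the posterior is P(box A | data) = 0.79083, P(box B | data) = 0.20917.
The predictive probability is P(blue next | data) = (5/9)(0.79083) + (4/7)(0.20917) = 0.55888.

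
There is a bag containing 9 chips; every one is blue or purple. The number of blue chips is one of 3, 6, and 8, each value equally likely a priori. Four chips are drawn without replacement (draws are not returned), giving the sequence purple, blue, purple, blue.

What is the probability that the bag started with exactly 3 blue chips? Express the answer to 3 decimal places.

0.500

Compute the likelihood of the observed sequence for each case: P(data | r = 3) = (6/9)(3/8)(5/7)(2/6) = 5/84; P(data | r = 6) = (3/9)(6/8)(2/7)(5/6) = 5/84; P(data | r = 8) = (1/9)(8/8)(0/7) = 0.
Multiplying each by its prior: 1/3 · 5/84 = 5/252, 1/3 · 5/84 = 5/252, 1/3 · 0 = 0; summing to 5/126.
By Bayes' rule, P(r = 3 | data) = (5/252) / (5/126) = 1/2.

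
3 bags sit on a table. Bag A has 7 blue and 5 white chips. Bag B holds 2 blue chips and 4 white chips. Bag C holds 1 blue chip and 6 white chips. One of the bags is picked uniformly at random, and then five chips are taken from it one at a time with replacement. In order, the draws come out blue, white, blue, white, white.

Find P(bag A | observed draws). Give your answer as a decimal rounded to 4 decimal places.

The likelihood of the observed sequence under each hypothesis: P(data | bag A) = (7/12)(5/12)(7/12)(5/12)(5/12) = 0.024615; P(data | bag B) = (2/6)(4/6)(2/6)(4/6)(4/6) = 0.032922; P(data | bag C) = (1/7)(6/7)(1/7)(6/7)(6/7) = 0.012852.
Multiplying each by its prior: 1/3 · 0.024615 = 0.008205, 1/3 · 0.032922 = 0.010974, 1/3 · 0.012852 = 0.0042839; summing to 0.023463.
So P(bag A | data) = (0.008205) / (0.023463) = 0.3497.

0.3497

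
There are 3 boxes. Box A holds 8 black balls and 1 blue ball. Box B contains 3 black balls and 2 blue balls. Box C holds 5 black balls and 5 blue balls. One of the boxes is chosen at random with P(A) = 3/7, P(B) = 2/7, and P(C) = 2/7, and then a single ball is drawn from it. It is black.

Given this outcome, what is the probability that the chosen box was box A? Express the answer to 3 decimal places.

0.548

For each hypothesis, P(data | H) works out to: P(data | box A) = (8/9) = 8/9; P(data | box B) = (3/5) = 3/5; P(data | box C) = (5/10) = 1/2.
The prior-weighted likelihoods are 3/7 · 8/9 = 8/21, 2/7 · 3/5 = 6/35, 2/7 · 1/2 = 1/7; summing to 73/105.
So P(box A | data) = (8/21) / (73/105) = 40/73.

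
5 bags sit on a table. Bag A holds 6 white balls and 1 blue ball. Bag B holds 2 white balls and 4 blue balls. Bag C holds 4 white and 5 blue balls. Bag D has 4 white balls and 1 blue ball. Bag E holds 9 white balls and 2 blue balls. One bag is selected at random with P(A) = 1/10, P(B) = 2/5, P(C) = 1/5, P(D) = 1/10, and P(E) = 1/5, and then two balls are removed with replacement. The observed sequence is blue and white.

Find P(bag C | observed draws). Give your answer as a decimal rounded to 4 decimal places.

0.2516

For each hypothesis, P(data | H) works out to: P(data | bag A) = (1/7)(6/7) = 0.12245; P(data | bag B) = (4/6)(2/6) = 0.22222; P(data | bag C) = (5/9)(4/9) = 0.24691; P(data | bag D) = (1/5)(4/5) = 0.16; P(data | bag E) = (2/11)(9/11) = 0.14876.
Multiplying each by its prior: 1/10 · 0.12245 = 0.012245, 2/5 · 0.22222 = 0.088889, 1/5 · 0.24691 = 0.049383, 1/10 · 0.16 = 0.016, 1/5 · 0.14876 = 0.029752; with total 0.19627.
By Bayes' rule, P(bag C | data) = (0.049383) / (0.19627) = 0.25161.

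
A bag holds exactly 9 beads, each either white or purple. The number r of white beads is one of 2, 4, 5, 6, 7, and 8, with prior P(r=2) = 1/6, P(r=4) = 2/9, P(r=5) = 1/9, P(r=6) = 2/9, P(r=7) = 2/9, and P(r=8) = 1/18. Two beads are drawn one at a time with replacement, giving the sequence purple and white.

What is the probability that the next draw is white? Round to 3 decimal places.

For each hypothesis, P(data | H) works out to: P(data | r = 2) = (7/9)(2/9) = 14/81; P(data | r = 4) = (5/9)(4/9) = 20/81; P(data | r = 5) = (4/9)(5/9) = 20/81; P(data | r = 6) = (3/9)(6/9) = 2/9; P(data | r = 7) = (2/9)(7/9) = 14/81; P(data | r = 8) = (1/9)(8/9) = 8/81.
The prior-weighted likelihoods are 1/6 · 14/81 = 7/243, 2/9 · 20/81 = 40/729, 1/9 · 20/81 = 20/729, 2/9 · 2/9 = 4/81, 2/9 · 14/81 = 28/729, 1/18 · 8/81 = 4/729; these sum to 149/729.
Dividing through by the total gives posterior P(r = 2 | data) = 0.14094, P(r = 4 | data) = 0.26846, P(r = 5 | data) = 0.13423, P(r = 6 | data) = 0.24161, P(r = 7 | data) = 0.18792, P(r = 8 | data) = 0.026846.
So P(white next | data) = Σ P(white next | H) P(H | data) = (2/9)(0.14094) + (4/9)(0.26846) + (5/9)(0.13423) + (2/3)(0.24161) + (7/9)(0.18792) + (8/9)(0.026846) = 0.5563.

0.556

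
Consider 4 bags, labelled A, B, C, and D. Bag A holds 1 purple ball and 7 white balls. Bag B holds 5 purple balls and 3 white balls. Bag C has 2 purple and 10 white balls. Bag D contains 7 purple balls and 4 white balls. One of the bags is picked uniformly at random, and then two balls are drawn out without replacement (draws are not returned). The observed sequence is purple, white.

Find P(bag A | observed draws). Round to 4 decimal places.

0.1565

Compute the likelihood of the observed sequence for each case: P(data | bag A) = (1/8)(7/7) = 0.125; P(data | bag B) = (5/8)(3/7) = 0.26786; P(data | bag C) = (2/12)(10/11) = 0.15152; P(data | bag D) = (7/11)(4/10) = 0.25455.
Weighting by the prior gives 1/4 · 0.125 = 0.03125, 1/4 · 0.26786 = 0.066964, 1/4 · 0.15152 = 0.037879, 1/4 · 0.25455 = 0.063636; these sum to 0.19973.
Therefore the posterior P(bag A | data) = (0.03125) / (0.19973) = 0.15646.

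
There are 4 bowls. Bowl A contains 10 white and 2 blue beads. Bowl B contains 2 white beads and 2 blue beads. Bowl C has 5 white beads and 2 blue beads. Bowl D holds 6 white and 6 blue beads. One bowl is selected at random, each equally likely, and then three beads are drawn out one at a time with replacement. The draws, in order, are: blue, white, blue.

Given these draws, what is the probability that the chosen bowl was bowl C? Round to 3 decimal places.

0.176

The likelihood of the observed sequence under each hypothesis: P(data | bowl A) = (2/12)(10/12)(2/12) = 0.023148; P(data | bowl B) = (2/4)(2/4)(2/4) = 0.125; P(data | bowl C) = (2/7)(5/7)(2/7) = 0.058309; P(data | bowl D) = (6/12)(6/12)(6/12) = 0.125.
Multiplying each by its prior: 1/4 · 0.023148 = 0.005787, 1/4 · 0.125 = 0.03125, 1/4 · 0.058309 = 0.014577, 1/4 · 0.125 = 0.03125; these sum to 0.082864.
Therefore the posterior P(bowl C | data) = (0.014577) / (0.082864) = 0.17592.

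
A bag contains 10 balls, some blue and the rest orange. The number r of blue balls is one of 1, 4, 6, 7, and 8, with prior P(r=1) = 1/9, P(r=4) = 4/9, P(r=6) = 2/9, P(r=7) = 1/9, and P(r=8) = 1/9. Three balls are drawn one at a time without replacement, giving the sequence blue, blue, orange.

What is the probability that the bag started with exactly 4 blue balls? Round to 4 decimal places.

0.3760

Compute the likelihood of the observed sequence for each case: P(data | r = 1) = (1/10)(0/9) = 0; P(data | r = 4) = (4/10)(3/9)(6/8) = 0.1; P(data | r = 6) = (6/10)(5/9)(4/8) = 0.16667; P(data | r = 7) = (7/10)(6/9)(3/8) = 0.175; P(data | r = 8) = (8/10)(7/9)(2/8) = 0.15556.
The prior-weighted likelihoods are 1/9 · 0 = 0, 4/9 · 0.1 = 0.044444, 2/9 · 0.16667 = 0.037037, 1/9 · 0.175 = 0.019444, 1/9 · 0.15556 = 0.017284; summing to 0.11821.
So P(r = 4 | data) = (0.044444) / (0.11821) = 0.37598.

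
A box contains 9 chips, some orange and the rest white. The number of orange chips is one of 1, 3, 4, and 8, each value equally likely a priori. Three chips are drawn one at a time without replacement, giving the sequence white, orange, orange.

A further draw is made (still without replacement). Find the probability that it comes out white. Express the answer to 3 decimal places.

Under each hypothesis, the probability of the observed sequence is: P(data | r = 1) = (8/9)(1/8)(0/7) = 0; P(data | r = 3) = (6/9)(3/8)(2/7) = 1/14; P(data | r = 4) = (5/9)(4/8)(3/7) = 5/42; P(data | r = 8) = (1/9)(8/8)(7/7) = 1/9.
Multiplying each by its prior: 1/4 · 0 = 0, 1/4 · 1/14 = 1/56, 1/4 · 5/42 = 5/168, 1/4 · 1/9 = 1/36; with total 19/252.
Normalising, the posterior is P(r = 1 | data) = 0, P(r = 3 | data) = 9/38, P(r = 4 | data) = 15/38, P(r = 8 | data) = 7/19.
The predictive probability is P(white next | data) = (5/6)(9/38) + (2/3)(15/38) + (0)(7/19) = 35/76.

0.461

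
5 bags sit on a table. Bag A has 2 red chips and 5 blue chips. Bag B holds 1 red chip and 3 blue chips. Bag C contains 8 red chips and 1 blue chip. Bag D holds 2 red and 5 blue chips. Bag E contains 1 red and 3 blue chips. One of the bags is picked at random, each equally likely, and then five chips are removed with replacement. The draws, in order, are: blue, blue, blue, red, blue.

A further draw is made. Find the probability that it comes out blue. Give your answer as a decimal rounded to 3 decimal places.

0.732

Under each hypothesis, the probability of the observed sequence is: P(data | bag A) = (5/7)(5/7)(5/7)(2/7)(5/7) = 0.074374; P(data | bag B) = (3/4)(3/4)(3/4)(1/4)(3/4) = 0.079102; P(data | bag C) = (1/9)(1/9)(1/9)(8/9)(1/9) = 0.00013548; P(data | bag D) = (5/7)(5/7)(5/7)(2/7)(5/7) = 0.074374; P(data | bag E) = (3/4)(3/4)(3/4)(1/4)(3/4) = 0.079102.
Multiplying each by its prior: 1/5 · 0.074374 = 0.014875, 1/5 · 0.079102 = 0.01582, 1/5 · 0.00013548 = 2.7096e-05, 1/5 · 0.074374 = 0.014875, 1/5 · 0.079102 = 0.01582; summing to 0.061417.
Normalising, the posterior is P(bag A | data) = 0.24219, P(bag B | data) = 0.25759, P(bag C | data) = 0.00044118, P(bag D | data) = 0.24219, P(bag E | data) = 0.25759.
Averaging over the posterior, P(blue next | data) = (5/7)(0.24219) + (3/4)(0.25759) + (1/9)(0.00044118) + (5/7)(0.24219) + (3/4)(0.25759) = 0.73242.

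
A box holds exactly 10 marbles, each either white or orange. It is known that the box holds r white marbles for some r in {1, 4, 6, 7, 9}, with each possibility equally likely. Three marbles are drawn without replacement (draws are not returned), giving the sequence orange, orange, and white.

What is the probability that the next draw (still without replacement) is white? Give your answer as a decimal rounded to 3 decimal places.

The likelihood of the observed sequence under each hypothesis: P(data | r = 1) = (9/10)(8/9)(1/8) = 1/10; P(data | r = 4) = (6/10)(5/9)(4/8) = 1/6; P(data | r = 6) = (4/10)(3/9)(6/8) = 1/10; P(data | r = 7) = (3/10)(2/9)(7/8) = 7/120; P(data | r = 9) = (1/10)(0/9) = 0.
Multiplying each by its prior: 1/5 · 1/10 = 1/50, 1/5 · 1/6 = 1/30, 1/5 · 1/10 = 1/50, 1/5 · 7/120 = 7/600, 1/5 · 0 = 0; with total 17/200.
Normalising, the posterior is P(r = 1 | data) = 4/17, P(r = 4 | data) = 20/51, P(r = 6 | data) = 4/17, P(r = 7 | data) = 7/51, P(r = 9 | data) = 0.
The predictive probability is P(white next | data) = (0)(4/17) + (3/7)(20/51) + (5/7)(4/17) + (6/7)(7/51) = 54/119.

0.454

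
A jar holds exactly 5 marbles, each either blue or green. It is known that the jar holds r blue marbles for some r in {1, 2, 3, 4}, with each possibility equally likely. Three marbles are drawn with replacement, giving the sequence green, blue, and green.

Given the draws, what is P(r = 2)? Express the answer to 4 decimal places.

Under each hypothesis, the probability of the observed sequence is: P(data | r = 1) = (4/5)(1/5)(4/5) = 16/125; P(data | r = 2) = (3/5)(2/5)(3/5) = 18/125; P(data | r = 3) = (2/5)(3/5)(2/5) = 12/125; P(data | r = 4) = (1/5)(4/5)(1/5) = 4/125.
Multiplying each by its prior: 1/4 · 16/125 = 4/125, 1/4 · 18/125 = 9/250, 1/4 · 12/125 = 3/125, 1/4 · 4/125 = 1/125; summing to 1/10.
Hence P(r = 2 | data) = (9/250) / (1/10) = 9/25.

0.3600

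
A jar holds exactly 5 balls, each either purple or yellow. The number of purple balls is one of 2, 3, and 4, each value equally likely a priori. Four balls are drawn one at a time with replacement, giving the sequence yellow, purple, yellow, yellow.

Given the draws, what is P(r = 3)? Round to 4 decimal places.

Under each hypothesis, the probability of the observed sequence is: P(data | r = 2) = (3/5)(2/5)(3/5)(3/5) = 0.0864; P(data | r = 3) = (2/5)(3/5)(2/5)(2/5) = 0.0384; P(data | r = 4) = (1/5)(4/5)(1/5)(1/5) = 0.0064.
The prior-weighted likelihoods are 1/3 · 0.0864 = 0.0288, 1/3 · 0.0384 = 0.0128, 1/3 · 0.0064 = 0.0021333; with total 0.043733.
So P(r = 3 | data) = (0.0128) / (0.043733) = 0.29268.

0.2927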